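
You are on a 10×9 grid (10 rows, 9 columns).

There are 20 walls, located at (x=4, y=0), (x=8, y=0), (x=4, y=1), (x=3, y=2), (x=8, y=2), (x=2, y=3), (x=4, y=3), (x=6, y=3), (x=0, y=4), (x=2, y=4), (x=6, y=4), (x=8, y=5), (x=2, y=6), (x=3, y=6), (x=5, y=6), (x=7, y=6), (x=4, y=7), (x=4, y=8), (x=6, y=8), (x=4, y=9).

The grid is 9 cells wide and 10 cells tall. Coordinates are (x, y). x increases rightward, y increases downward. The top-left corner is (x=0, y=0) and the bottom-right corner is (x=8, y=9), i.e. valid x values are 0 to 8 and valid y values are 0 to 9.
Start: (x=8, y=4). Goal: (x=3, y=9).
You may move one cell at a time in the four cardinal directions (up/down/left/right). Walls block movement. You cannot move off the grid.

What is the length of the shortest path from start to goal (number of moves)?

BFS from (x=8, y=4) until reaching (x=3, y=9):
  Distance 0: (x=8, y=4)
  Distance 1: (x=8, y=3), (x=7, y=4)
  Distance 2: (x=7, y=3), (x=7, y=5)
  Distance 3: (x=7, y=2), (x=6, y=5)
  Distance 4: (x=7, y=1), (x=6, y=2), (x=5, y=5), (x=6, y=6)
  Distance 5: (x=7, y=0), (x=6, y=1), (x=8, y=1), (x=5, y=2), (x=5, y=4), (x=4, y=5), (x=6, y=7)
  Distance 6: (x=6, y=0), (x=5, y=1), (x=4, y=2), (x=5, y=3), (x=4, y=4), (x=3, y=5), (x=4, y=6), (x=5, y=7), (x=7, y=7)
  Distance 7: (x=5, y=0), (x=3, y=4), (x=2, y=5), (x=8, y=7), (x=5, y=8), (x=7, y=8)
  Distance 8: (x=3, y=3), (x=1, y=5), (x=8, y=6), (x=8, y=8), (x=5, y=9), (x=7, y=9)
  Distance 9: (x=1, y=4), (x=0, y=5), (x=1, y=6), (x=6, y=9), (x=8, y=9)
  Distance 10: (x=1, y=3), (x=0, y=6), (x=1, y=7)
  Distance 11: (x=1, y=2), (x=0, y=3), (x=0, y=7), (x=2, y=7), (x=1, y=8)
  Distance 12: (x=1, y=1), (x=0, y=2), (x=2, y=2), (x=3, y=7), (x=0, y=8), (x=2, y=8), (x=1, y=9)
  Distance 13: (x=1, y=0), (x=0, y=1), (x=2, y=1), (x=3, y=8), (x=0, y=9), (x=2, y=9)
  Distance 14: (x=0, y=0), (x=2, y=0), (x=3, y=1), (x=3, y=9)  <- goal reached here
One shortest path (14 moves): (x=8, y=4) -> (x=7, y=4) -> (x=7, y=5) -> (x=6, y=5) -> (x=5, y=5) -> (x=4, y=5) -> (x=3, y=5) -> (x=2, y=5) -> (x=1, y=5) -> (x=1, y=6) -> (x=1, y=7) -> (x=2, y=7) -> (x=3, y=7) -> (x=3, y=8) -> (x=3, y=9)

Answer: Shortest path length: 14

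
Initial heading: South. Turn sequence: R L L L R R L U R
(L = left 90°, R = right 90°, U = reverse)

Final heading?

Start: South
  R (right (90° clockwise)) -> West
  L (left (90° counter-clockwise)) -> South
  L (left (90° counter-clockwise)) -> East
  L (left (90° counter-clockwise)) -> North
  R (right (90° clockwise)) -> East
  R (right (90° clockwise)) -> South
  L (left (90° counter-clockwise)) -> East
  U (U-turn (180°)) -> West
  R (right (90° clockwise)) -> North
Final: North

Answer: Final heading: North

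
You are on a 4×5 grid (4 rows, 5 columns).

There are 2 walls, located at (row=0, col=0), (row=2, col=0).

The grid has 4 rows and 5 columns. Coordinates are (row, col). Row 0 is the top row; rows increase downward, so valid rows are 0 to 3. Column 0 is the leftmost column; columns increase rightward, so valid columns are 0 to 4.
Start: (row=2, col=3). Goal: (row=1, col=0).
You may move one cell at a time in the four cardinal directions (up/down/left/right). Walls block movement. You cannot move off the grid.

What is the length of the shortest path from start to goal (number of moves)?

Answer: Shortest path length: 4

Derivation:
BFS from (row=2, col=3) until reaching (row=1, col=0):
  Distance 0: (row=2, col=3)
  Distance 1: (row=1, col=3), (row=2, col=2), (row=2, col=4), (row=3, col=3)
  Distance 2: (row=0, col=3), (row=1, col=2), (row=1, col=4), (row=2, col=1), (row=3, col=2), (row=3, col=4)
  Distance 3: (row=0, col=2), (row=0, col=4), (row=1, col=1), (row=3, col=1)
  Distance 4: (row=0, col=1), (row=1, col=0), (row=3, col=0)  <- goal reached here
One shortest path (4 moves): (row=2, col=3) -> (row=2, col=2) -> (row=2, col=1) -> (row=1, col=1) -> (row=1, col=0)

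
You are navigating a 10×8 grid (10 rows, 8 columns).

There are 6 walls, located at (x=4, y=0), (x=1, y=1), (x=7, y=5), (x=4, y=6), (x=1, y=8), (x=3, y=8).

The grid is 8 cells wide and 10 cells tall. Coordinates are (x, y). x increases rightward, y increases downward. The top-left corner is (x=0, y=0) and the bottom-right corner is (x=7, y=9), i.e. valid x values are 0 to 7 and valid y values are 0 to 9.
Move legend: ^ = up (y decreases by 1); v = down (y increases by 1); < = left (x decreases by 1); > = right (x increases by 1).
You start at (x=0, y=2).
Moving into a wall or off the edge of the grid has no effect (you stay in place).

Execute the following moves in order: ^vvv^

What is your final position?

Answer: Final position: (x=0, y=3)

Derivation:
Start: (x=0, y=2)
  ^ (up): (x=0, y=2) -> (x=0, y=1)
  v (down): (x=0, y=1) -> (x=0, y=2)
  v (down): (x=0, y=2) -> (x=0, y=3)
  v (down): (x=0, y=3) -> (x=0, y=4)
  ^ (up): (x=0, y=4) -> (x=0, y=3)
Final: (x=0, y=3)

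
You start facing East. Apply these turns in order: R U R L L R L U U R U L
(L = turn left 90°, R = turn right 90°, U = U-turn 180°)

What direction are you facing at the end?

Answer: Final heading: East

Derivation:
Start: East
  R (right (90° clockwise)) -> South
  U (U-turn (180°)) -> North
  R (right (90° clockwise)) -> East
  L (left (90° counter-clockwise)) -> North
  L (left (90° counter-clockwise)) -> West
  R (right (90° clockwise)) -> North
  L (left (90° counter-clockwise)) -> West
  U (U-turn (180°)) -> East
  U (U-turn (180°)) -> West
  R (right (90° clockwise)) -> North
  U (U-turn (180°)) -> South
  L (left (90° counter-clockwise)) -> East
Final: East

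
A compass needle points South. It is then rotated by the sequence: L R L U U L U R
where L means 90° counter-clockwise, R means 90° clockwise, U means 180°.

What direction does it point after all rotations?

Start: South
  L (left (90° counter-clockwise)) -> East
  R (right (90° clockwise)) -> South
  L (left (90° counter-clockwise)) -> East
  U (U-turn (180°)) -> West
  U (U-turn (180°)) -> East
  L (left (90° counter-clockwise)) -> North
  U (U-turn (180°)) -> South
  R (right (90° clockwise)) -> West
Final: West

Answer: Final heading: West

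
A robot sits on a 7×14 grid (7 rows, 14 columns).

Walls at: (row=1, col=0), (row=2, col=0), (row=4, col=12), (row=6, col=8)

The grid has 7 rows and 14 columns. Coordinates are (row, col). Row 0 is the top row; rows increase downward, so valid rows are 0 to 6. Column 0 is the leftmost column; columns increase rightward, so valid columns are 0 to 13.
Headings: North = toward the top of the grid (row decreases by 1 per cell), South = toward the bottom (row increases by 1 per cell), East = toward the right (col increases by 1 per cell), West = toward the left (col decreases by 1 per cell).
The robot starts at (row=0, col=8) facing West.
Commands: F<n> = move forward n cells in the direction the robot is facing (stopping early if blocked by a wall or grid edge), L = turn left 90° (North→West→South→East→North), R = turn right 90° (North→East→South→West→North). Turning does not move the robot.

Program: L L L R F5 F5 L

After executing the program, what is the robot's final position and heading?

Answer: Final position: (row=0, col=13), facing North

Derivation:
Start: (row=0, col=8), facing West
  L: turn left, now facing South
  L: turn left, now facing East
  L: turn left, now facing North
  R: turn right, now facing East
  F5: move forward 5, now at (row=0, col=13)
  F5: move forward 0/5 (blocked), now at (row=0, col=13)
  L: turn left, now facing North
Final: (row=0, col=13), facing North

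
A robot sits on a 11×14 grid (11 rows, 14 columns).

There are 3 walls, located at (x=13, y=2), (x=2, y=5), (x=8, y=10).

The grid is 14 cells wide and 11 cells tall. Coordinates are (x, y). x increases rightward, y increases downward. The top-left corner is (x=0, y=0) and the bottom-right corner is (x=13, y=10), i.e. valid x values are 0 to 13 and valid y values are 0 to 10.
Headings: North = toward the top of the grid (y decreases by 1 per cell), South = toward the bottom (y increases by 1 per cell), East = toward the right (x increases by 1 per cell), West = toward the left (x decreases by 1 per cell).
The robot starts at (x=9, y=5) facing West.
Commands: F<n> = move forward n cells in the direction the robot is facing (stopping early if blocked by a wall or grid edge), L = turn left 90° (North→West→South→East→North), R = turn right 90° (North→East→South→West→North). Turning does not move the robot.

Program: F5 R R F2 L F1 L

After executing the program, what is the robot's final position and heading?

Answer: Final position: (x=6, y=4), facing West

Derivation:
Start: (x=9, y=5), facing West
  F5: move forward 5, now at (x=4, y=5)
  R: turn right, now facing North
  R: turn right, now facing East
  F2: move forward 2, now at (x=6, y=5)
  L: turn left, now facing North
  F1: move forward 1, now at (x=6, y=4)
  L: turn left, now facing West
Final: (x=6, y=4), facing West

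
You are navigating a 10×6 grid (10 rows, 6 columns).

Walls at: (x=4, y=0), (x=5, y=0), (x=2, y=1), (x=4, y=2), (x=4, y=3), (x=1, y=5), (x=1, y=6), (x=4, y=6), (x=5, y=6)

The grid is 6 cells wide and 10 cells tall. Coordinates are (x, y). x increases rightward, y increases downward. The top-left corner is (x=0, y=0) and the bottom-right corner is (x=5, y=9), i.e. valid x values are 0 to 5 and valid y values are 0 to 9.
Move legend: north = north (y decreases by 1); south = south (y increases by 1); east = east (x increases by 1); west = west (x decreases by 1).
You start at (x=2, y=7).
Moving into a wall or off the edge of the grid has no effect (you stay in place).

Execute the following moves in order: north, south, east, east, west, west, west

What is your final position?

Start: (x=2, y=7)
  north (north): (x=2, y=7) -> (x=2, y=6)
  south (south): (x=2, y=6) -> (x=2, y=7)
  east (east): (x=2, y=7) -> (x=3, y=7)
  east (east): (x=3, y=7) -> (x=4, y=7)
  west (west): (x=4, y=7) -> (x=3, y=7)
  west (west): (x=3, y=7) -> (x=2, y=7)
  west (west): (x=2, y=7) -> (x=1, y=7)
Final: (x=1, y=7)

Answer: Final position: (x=1, y=7)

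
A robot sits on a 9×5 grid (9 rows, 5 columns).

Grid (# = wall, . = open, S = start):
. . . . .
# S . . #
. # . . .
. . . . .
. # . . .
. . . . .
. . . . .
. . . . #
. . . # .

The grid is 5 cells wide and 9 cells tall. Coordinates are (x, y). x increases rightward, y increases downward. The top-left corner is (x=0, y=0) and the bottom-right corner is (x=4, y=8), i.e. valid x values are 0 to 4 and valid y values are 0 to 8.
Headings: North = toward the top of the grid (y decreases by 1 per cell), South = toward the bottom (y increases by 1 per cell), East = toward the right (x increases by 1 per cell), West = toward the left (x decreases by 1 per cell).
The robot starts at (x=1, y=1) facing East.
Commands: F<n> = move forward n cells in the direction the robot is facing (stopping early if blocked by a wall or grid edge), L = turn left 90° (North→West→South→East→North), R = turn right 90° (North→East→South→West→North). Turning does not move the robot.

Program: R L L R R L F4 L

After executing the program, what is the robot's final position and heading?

Start: (x=1, y=1), facing East
  R: turn right, now facing South
  L: turn left, now facing East
  L: turn left, now facing North
  R: turn right, now facing East
  R: turn right, now facing South
  L: turn left, now facing East
  F4: move forward 2/4 (blocked), now at (x=3, y=1)
  L: turn left, now facing North
Final: (x=3, y=1), facing North

Answer: Final position: (x=3, y=1), facing North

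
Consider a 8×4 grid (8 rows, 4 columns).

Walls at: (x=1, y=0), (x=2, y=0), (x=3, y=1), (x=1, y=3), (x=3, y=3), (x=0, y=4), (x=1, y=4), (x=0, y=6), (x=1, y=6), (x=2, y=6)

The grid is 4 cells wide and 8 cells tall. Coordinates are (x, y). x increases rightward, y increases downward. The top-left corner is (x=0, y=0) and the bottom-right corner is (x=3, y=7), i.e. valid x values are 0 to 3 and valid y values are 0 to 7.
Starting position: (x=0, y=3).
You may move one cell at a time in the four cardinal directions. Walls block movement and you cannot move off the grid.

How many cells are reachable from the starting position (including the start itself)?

Answer: Reachable cells: 21

Derivation:
BFS flood-fill from (x=0, y=3):
  Distance 0: (x=0, y=3)
  Distance 1: (x=0, y=2)
  Distance 2: (x=0, y=1), (x=1, y=2)
  Distance 3: (x=0, y=0), (x=1, y=1), (x=2, y=2)
  Distance 4: (x=2, y=1), (x=3, y=2), (x=2, y=3)
  Distance 5: (x=2, y=4)
  Distance 6: (x=3, y=4), (x=2, y=5)
  Distance 7: (x=1, y=5), (x=3, y=5)
  Distance 8: (x=0, y=5), (x=3, y=6)
  Distance 9: (x=3, y=7)
  Distance 10: (x=2, y=7)
  Distance 11: (x=1, y=7)
  Distance 12: (x=0, y=7)
Total reachable: 21 (grid has 22 open cells total)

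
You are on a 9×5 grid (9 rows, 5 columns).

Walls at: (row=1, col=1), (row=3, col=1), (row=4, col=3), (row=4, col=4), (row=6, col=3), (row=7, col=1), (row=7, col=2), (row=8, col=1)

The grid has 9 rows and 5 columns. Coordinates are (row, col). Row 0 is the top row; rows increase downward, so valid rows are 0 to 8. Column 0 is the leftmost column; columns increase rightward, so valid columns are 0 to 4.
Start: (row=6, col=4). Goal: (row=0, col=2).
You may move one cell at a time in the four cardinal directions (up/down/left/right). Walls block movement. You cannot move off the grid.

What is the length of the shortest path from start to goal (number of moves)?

BFS from (row=6, col=4) until reaching (row=0, col=2):
  Distance 0: (row=6, col=4)
  Distance 1: (row=5, col=4), (row=7, col=4)
  Distance 2: (row=5, col=3), (row=7, col=3), (row=8, col=4)
  Distance 3: (row=5, col=2), (row=8, col=3)
  Distance 4: (row=4, col=2), (row=5, col=1), (row=6, col=2), (row=8, col=2)
  Distance 5: (row=3, col=2), (row=4, col=1), (row=5, col=0), (row=6, col=1)
  Distance 6: (row=2, col=2), (row=3, col=3), (row=4, col=0), (row=6, col=0)
  Distance 7: (row=1, col=2), (row=2, col=1), (row=2, col=3), (row=3, col=0), (row=3, col=4), (row=7, col=0)
  Distance 8: (row=0, col=2), (row=1, col=3), (row=2, col=0), (row=2, col=4), (row=8, col=0)  <- goal reached here
One shortest path (8 moves): (row=6, col=4) -> (row=5, col=4) -> (row=5, col=3) -> (row=5, col=2) -> (row=4, col=2) -> (row=3, col=2) -> (row=2, col=2) -> (row=1, col=2) -> (row=0, col=2)

Answer: Shortest path length: 8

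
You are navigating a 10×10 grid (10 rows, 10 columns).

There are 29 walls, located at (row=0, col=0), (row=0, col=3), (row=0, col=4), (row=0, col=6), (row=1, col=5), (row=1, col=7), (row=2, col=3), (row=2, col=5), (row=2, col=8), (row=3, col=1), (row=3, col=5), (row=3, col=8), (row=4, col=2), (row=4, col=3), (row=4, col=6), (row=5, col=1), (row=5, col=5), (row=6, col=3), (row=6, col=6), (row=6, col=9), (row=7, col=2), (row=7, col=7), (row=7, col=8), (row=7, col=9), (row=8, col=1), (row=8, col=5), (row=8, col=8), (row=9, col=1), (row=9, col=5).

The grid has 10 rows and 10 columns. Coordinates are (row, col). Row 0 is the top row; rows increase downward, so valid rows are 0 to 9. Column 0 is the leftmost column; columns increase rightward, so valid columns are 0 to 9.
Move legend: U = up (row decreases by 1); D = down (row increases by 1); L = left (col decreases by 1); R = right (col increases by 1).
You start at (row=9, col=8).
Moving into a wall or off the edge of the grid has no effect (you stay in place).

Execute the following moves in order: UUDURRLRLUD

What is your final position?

Start: (row=9, col=8)
  U (up): blocked, stay at (row=9, col=8)
  U (up): blocked, stay at (row=9, col=8)
  D (down): blocked, stay at (row=9, col=8)
  U (up): blocked, stay at (row=9, col=8)
  R (right): (row=9, col=8) -> (row=9, col=9)
  R (right): blocked, stay at (row=9, col=9)
  L (left): (row=9, col=9) -> (row=9, col=8)
  R (right): (row=9, col=8) -> (row=9, col=9)
  L (left): (row=9, col=9) -> (row=9, col=8)
  U (up): blocked, stay at (row=9, col=8)
  D (down): blocked, stay at (row=9, col=8)
Final: (row=9, col=8)

Answer: Final position: (row=9, col=8)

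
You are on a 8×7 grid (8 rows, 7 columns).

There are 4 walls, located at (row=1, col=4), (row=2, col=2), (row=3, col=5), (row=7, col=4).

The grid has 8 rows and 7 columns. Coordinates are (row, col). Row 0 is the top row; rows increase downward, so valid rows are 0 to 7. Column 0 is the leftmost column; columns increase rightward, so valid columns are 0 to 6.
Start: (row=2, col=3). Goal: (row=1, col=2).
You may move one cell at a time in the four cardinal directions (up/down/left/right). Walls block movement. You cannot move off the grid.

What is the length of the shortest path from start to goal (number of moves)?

Answer: Shortest path length: 2

Derivation:
BFS from (row=2, col=3) until reaching (row=1, col=2):
  Distance 0: (row=2, col=3)
  Distance 1: (row=1, col=3), (row=2, col=4), (row=3, col=3)
  Distance 2: (row=0, col=3), (row=1, col=2), (row=2, col=5), (row=3, col=2), (row=3, col=4), (row=4, col=3)  <- goal reached here
One shortest path (2 moves): (row=2, col=3) -> (row=1, col=3) -> (row=1, col=2)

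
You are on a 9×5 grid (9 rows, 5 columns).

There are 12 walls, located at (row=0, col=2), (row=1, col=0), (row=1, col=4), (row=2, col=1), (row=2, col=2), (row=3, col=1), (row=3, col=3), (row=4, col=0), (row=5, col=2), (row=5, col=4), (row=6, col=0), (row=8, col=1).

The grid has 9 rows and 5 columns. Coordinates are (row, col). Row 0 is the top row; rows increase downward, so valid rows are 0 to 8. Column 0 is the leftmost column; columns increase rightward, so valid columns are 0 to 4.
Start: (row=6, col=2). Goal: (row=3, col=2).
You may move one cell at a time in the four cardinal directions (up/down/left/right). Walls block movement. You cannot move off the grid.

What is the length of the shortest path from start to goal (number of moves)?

BFS from (row=6, col=2) until reaching (row=3, col=2):
  Distance 0: (row=6, col=2)
  Distance 1: (row=6, col=1), (row=6, col=3), (row=7, col=2)
  Distance 2: (row=5, col=1), (row=5, col=3), (row=6, col=4), (row=7, col=1), (row=7, col=3), (row=8, col=2)
  Distance 3: (row=4, col=1), (row=4, col=3), (row=5, col=0), (row=7, col=0), (row=7, col=4), (row=8, col=3)
  Distance 4: (row=4, col=2), (row=4, col=4), (row=8, col=0), (row=8, col=4)
  Distance 5: (row=3, col=2), (row=3, col=4)  <- goal reached here
One shortest path (5 moves): (row=6, col=2) -> (row=6, col=3) -> (row=5, col=3) -> (row=4, col=3) -> (row=4, col=2) -> (row=3, col=2)

Answer: Shortest path length: 5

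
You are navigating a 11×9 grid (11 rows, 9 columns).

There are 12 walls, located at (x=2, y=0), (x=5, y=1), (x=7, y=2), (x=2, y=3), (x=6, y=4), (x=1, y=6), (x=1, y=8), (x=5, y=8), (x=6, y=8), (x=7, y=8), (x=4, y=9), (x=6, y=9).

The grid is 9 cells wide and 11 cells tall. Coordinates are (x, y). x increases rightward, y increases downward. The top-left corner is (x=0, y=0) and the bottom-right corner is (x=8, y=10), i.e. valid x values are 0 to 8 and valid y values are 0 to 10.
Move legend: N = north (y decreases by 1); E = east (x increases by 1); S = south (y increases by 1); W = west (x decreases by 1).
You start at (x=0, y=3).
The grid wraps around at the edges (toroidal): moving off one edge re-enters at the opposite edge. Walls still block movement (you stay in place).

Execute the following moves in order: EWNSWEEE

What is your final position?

Start: (x=0, y=3)
  E (east): (x=0, y=3) -> (x=1, y=3)
  W (west): (x=1, y=3) -> (x=0, y=3)
  N (north): (x=0, y=3) -> (x=0, y=2)
  S (south): (x=0, y=2) -> (x=0, y=3)
  W (west): (x=0, y=3) -> (x=8, y=3)
  E (east): (x=8, y=3) -> (x=0, y=3)
  E (east): (x=0, y=3) -> (x=1, y=3)
  E (east): blocked, stay at (x=1, y=3)
Final: (x=1, y=3)

Answer: Final position: (x=1, y=3)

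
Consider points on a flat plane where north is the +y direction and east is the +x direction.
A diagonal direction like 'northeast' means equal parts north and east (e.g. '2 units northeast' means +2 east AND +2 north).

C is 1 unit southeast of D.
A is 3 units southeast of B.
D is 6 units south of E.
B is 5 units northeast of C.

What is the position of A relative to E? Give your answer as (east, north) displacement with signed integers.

Place E at the origin (east=0, north=0).
  D is 6 units south of E: delta (east=+0, north=-6); D at (east=0, north=-6).
  C is 1 unit southeast of D: delta (east=+1, north=-1); C at (east=1, north=-7).
  B is 5 units northeast of C: delta (east=+5, north=+5); B at (east=6, north=-2).
  A is 3 units southeast of B: delta (east=+3, north=-3); A at (east=9, north=-5).
Therefore A relative to E: (east=9, north=-5).

Answer: A is at (east=9, north=-5) relative to E.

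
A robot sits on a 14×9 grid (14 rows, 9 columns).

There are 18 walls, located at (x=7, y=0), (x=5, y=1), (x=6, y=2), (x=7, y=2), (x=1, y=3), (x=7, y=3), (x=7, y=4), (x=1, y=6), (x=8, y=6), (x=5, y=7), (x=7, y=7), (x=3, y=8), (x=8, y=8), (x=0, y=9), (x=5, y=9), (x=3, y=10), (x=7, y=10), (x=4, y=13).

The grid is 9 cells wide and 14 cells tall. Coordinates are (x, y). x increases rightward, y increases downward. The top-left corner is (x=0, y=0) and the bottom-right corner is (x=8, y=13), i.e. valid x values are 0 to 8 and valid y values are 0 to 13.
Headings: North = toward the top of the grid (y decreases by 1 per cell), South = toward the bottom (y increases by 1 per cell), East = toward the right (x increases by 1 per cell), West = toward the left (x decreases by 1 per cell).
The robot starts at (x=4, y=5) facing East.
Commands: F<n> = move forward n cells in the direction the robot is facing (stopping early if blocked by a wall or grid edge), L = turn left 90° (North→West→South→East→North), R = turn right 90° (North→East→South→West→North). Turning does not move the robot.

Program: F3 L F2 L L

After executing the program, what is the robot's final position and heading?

Start: (x=4, y=5), facing East
  F3: move forward 3, now at (x=7, y=5)
  L: turn left, now facing North
  F2: move forward 0/2 (blocked), now at (x=7, y=5)
  L: turn left, now facing West
  L: turn left, now facing South
Final: (x=7, y=5), facing South

Answer: Final position: (x=7, y=5), facing South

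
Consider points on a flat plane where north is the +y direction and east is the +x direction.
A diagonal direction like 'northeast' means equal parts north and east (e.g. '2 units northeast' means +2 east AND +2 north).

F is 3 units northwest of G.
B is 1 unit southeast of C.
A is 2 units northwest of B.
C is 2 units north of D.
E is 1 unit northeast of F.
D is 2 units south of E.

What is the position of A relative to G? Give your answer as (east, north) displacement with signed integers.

Place G at the origin (east=0, north=0).
  F is 3 units northwest of G: delta (east=-3, north=+3); F at (east=-3, north=3).
  E is 1 unit northeast of F: delta (east=+1, north=+1); E at (east=-2, north=4).
  D is 2 units south of E: delta (east=+0, north=-2); D at (east=-2, north=2).
  C is 2 units north of D: delta (east=+0, north=+2); C at (east=-2, north=4).
  B is 1 unit southeast of C: delta (east=+1, north=-1); B at (east=-1, north=3).
  A is 2 units northwest of B: delta (east=-2, north=+2); A at (east=-3, north=5).
Therefore A relative to G: (east=-3, north=5).

Answer: A is at (east=-3, north=5) relative to G.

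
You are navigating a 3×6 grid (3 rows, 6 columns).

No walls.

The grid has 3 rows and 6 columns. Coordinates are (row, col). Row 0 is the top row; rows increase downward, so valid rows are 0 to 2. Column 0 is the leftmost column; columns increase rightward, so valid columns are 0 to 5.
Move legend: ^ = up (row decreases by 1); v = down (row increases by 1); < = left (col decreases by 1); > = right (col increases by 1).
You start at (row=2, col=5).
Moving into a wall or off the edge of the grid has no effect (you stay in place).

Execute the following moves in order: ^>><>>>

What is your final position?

Start: (row=2, col=5)
  ^ (up): (row=2, col=5) -> (row=1, col=5)
  > (right): blocked, stay at (row=1, col=5)
  > (right): blocked, stay at (row=1, col=5)
  < (left): (row=1, col=5) -> (row=1, col=4)
  > (right): (row=1, col=4) -> (row=1, col=5)
  > (right): blocked, stay at (row=1, col=5)
  > (right): blocked, stay at (row=1, col=5)
Final: (row=1, col=5)

Answer: Final position: (row=1, col=5)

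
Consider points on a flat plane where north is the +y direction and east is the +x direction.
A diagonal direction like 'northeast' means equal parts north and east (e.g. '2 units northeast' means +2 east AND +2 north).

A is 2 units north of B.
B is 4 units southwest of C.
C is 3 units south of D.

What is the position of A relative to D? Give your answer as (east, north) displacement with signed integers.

Place D at the origin (east=0, north=0).
  C is 3 units south of D: delta (east=+0, north=-3); C at (east=0, north=-3).
  B is 4 units southwest of C: delta (east=-4, north=-4); B at (east=-4, north=-7).
  A is 2 units north of B: delta (east=+0, north=+2); A at (east=-4, north=-5).
Therefore A relative to D: (east=-4, north=-5).

Answer: A is at (east=-4, north=-5) relative to D.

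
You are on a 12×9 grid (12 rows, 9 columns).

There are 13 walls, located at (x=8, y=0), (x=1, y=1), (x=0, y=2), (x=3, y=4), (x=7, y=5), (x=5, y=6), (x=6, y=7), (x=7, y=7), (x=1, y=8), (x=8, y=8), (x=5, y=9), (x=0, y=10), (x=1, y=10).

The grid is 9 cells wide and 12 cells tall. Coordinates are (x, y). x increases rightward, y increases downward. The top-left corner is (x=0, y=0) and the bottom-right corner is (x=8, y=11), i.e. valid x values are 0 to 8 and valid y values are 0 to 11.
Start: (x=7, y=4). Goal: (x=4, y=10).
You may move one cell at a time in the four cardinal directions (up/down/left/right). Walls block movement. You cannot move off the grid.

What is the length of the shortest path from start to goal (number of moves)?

BFS from (x=7, y=4) until reaching (x=4, y=10):
  Distance 0: (x=7, y=4)
  Distance 1: (x=7, y=3), (x=6, y=4), (x=8, y=4)
  Distance 2: (x=7, y=2), (x=6, y=3), (x=8, y=3), (x=5, y=4), (x=6, y=5), (x=8, y=5)
  Distance 3: (x=7, y=1), (x=6, y=2), (x=8, y=2), (x=5, y=3), (x=4, y=4), (x=5, y=5), (x=6, y=6), (x=8, y=6)
  Distance 4: (x=7, y=0), (x=6, y=1), (x=8, y=1), (x=5, y=2), (x=4, y=3), (x=4, y=5), (x=7, y=6), (x=8, y=7)
  Distance 5: (x=6, y=0), (x=5, y=1), (x=4, y=2), (x=3, y=3), (x=3, y=5), (x=4, y=6)
  Distance 6: (x=5, y=0), (x=4, y=1), (x=3, y=2), (x=2, y=3), (x=2, y=5), (x=3, y=6), (x=4, y=7)
  Distance 7: (x=4, y=0), (x=3, y=1), (x=2, y=2), (x=1, y=3), (x=2, y=4), (x=1, y=5), (x=2, y=6), (x=3, y=7), (x=5, y=7), (x=4, y=8)
  Distance 8: (x=3, y=0), (x=2, y=1), (x=1, y=2), (x=0, y=3), (x=1, y=4), (x=0, y=5), (x=1, y=6), (x=2, y=7), (x=3, y=8), (x=5, y=8), (x=4, y=9)
  Distance 9: (x=2, y=0), (x=0, y=4), (x=0, y=6), (x=1, y=7), (x=2, y=8), (x=6, y=8), (x=3, y=9), (x=4, y=10)  <- goal reached here
One shortest path (9 moves): (x=7, y=4) -> (x=6, y=4) -> (x=5, y=4) -> (x=4, y=4) -> (x=4, y=5) -> (x=4, y=6) -> (x=4, y=7) -> (x=4, y=8) -> (x=4, y=9) -> (x=4, y=10)

Answer: Shortest path length: 9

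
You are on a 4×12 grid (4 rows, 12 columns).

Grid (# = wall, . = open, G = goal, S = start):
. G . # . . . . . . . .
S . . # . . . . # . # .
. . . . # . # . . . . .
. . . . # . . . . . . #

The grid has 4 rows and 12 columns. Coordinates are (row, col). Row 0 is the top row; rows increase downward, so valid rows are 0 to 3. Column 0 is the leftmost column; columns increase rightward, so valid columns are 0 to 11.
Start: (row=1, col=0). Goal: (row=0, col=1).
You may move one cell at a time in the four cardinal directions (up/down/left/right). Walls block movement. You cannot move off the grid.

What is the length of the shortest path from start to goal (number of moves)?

BFS from (row=1, col=0) until reaching (row=0, col=1):
  Distance 0: (row=1, col=0)
  Distance 1: (row=0, col=0), (row=1, col=1), (row=2, col=0)
  Distance 2: (row=0, col=1), (row=1, col=2), (row=2, col=1), (row=3, col=0)  <- goal reached here
One shortest path (2 moves): (row=1, col=0) -> (row=1, col=1) -> (row=0, col=1)

Answer: Shortest path length: 2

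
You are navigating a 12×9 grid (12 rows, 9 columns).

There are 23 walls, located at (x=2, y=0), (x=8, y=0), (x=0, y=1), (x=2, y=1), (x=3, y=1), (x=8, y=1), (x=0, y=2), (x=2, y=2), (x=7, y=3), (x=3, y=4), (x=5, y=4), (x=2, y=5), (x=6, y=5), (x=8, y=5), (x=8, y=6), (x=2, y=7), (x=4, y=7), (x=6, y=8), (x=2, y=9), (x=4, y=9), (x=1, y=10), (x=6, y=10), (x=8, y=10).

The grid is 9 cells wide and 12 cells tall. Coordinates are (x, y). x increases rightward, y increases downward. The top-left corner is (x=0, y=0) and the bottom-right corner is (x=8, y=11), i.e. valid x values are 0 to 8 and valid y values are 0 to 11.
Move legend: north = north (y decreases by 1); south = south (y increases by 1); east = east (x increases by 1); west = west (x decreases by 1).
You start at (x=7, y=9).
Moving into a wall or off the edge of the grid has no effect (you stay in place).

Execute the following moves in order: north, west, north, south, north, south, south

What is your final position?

Start: (x=7, y=9)
  north (north): (x=7, y=9) -> (x=7, y=8)
  west (west): blocked, stay at (x=7, y=8)
  north (north): (x=7, y=8) -> (x=7, y=7)
  south (south): (x=7, y=7) -> (x=7, y=8)
  north (north): (x=7, y=8) -> (x=7, y=7)
  south (south): (x=7, y=7) -> (x=7, y=8)
  south (south): (x=7, y=8) -> (x=7, y=9)
Final: (x=7, y=9)

Answer: Final position: (x=7, y=9)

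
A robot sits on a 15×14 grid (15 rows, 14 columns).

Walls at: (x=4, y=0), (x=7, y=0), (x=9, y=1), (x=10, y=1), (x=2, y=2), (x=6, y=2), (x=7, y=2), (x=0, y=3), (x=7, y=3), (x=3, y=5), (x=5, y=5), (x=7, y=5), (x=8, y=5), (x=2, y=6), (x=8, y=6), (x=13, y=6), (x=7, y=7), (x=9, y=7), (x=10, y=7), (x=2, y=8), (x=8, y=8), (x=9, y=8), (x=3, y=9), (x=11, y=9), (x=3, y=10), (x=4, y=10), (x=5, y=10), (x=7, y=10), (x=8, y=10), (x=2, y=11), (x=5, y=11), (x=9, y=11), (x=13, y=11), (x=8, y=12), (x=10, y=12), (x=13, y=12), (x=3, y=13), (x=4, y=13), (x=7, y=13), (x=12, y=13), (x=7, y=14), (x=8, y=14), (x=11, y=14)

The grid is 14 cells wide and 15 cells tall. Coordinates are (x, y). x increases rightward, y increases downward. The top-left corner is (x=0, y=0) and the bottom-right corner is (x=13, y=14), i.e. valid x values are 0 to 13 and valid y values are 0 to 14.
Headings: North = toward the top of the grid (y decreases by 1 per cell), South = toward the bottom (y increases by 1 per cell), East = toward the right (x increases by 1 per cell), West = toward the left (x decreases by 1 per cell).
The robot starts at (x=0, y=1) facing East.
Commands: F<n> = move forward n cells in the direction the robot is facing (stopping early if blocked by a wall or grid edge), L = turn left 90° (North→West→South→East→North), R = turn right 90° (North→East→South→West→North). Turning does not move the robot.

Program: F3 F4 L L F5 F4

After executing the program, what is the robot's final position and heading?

Start: (x=0, y=1), facing East
  F3: move forward 3, now at (x=3, y=1)
  F4: move forward 4, now at (x=7, y=1)
  L: turn left, now facing North
  L: turn left, now facing West
  F5: move forward 5, now at (x=2, y=1)
  F4: move forward 2/4 (blocked), now at (x=0, y=1)
Final: (x=0, y=1), facing West

Answer: Final position: (x=0, y=1), facing West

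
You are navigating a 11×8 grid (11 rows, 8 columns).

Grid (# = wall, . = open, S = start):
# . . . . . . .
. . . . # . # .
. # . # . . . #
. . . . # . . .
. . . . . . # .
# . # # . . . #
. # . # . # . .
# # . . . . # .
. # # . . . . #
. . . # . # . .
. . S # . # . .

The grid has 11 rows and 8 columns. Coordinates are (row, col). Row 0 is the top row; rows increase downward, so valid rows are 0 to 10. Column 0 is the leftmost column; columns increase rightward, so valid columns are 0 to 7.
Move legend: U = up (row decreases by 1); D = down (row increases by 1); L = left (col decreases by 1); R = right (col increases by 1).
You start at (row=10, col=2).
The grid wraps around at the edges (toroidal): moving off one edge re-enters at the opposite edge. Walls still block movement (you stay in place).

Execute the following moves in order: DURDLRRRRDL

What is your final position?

Start: (row=10, col=2)
  D (down): (row=10, col=2) -> (row=0, col=2)
  U (up): (row=0, col=2) -> (row=10, col=2)
  R (right): blocked, stay at (row=10, col=2)
  D (down): (row=10, col=2) -> (row=0, col=2)
  L (left): (row=0, col=2) -> (row=0, col=1)
  R (right): (row=0, col=1) -> (row=0, col=2)
  R (right): (row=0, col=2) -> (row=0, col=3)
  R (right): (row=0, col=3) -> (row=0, col=4)
  R (right): (row=0, col=4) -> (row=0, col=5)
  D (down): (row=0, col=5) -> (row=1, col=5)
  L (left): blocked, stay at (row=1, col=5)
Final: (row=1, col=5)

Answer: Final position: (row=1, col=5)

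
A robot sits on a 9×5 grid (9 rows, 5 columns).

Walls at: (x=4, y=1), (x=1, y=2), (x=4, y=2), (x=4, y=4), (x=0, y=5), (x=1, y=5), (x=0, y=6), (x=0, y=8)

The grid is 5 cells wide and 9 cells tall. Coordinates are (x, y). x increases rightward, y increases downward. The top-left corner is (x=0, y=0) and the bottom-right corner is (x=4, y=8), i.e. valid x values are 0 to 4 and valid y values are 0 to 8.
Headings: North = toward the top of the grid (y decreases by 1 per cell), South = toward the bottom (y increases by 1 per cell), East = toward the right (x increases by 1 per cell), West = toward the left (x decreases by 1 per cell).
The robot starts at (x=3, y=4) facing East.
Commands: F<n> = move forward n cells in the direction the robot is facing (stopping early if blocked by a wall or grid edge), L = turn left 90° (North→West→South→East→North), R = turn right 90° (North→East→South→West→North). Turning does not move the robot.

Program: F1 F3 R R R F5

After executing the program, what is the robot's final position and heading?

Start: (x=3, y=4), facing East
  F1: move forward 0/1 (blocked), now at (x=3, y=4)
  F3: move forward 0/3 (blocked), now at (x=3, y=4)
  R: turn right, now facing South
  R: turn right, now facing West
  R: turn right, now facing North
  F5: move forward 4/5 (blocked), now at (x=3, y=0)
Final: (x=3, y=0), facing North

Answer: Final position: (x=3, y=0), facing North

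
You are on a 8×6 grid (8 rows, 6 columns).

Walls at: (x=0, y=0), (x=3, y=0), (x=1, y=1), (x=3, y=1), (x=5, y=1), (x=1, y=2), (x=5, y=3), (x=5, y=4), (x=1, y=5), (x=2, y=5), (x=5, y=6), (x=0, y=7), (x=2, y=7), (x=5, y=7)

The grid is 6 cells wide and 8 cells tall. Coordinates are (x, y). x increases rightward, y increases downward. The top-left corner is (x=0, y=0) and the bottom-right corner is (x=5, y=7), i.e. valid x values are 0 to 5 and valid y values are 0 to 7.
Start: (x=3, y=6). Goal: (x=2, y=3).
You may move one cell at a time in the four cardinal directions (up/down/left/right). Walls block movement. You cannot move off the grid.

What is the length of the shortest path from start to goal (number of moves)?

Answer: Shortest path length: 4

Derivation:
BFS from (x=3, y=6) until reaching (x=2, y=3):
  Distance 0: (x=3, y=6)
  Distance 1: (x=3, y=5), (x=2, y=6), (x=4, y=6), (x=3, y=7)
  Distance 2: (x=3, y=4), (x=4, y=5), (x=1, y=6), (x=4, y=7)
  Distance 3: (x=3, y=3), (x=2, y=4), (x=4, y=4), (x=5, y=5), (x=0, y=6), (x=1, y=7)
  Distance 4: (x=3, y=2), (x=2, y=3), (x=4, y=3), (x=1, y=4), (x=0, y=5)  <- goal reached here
One shortest path (4 moves): (x=3, y=6) -> (x=3, y=5) -> (x=3, y=4) -> (x=2, y=4) -> (x=2, y=3)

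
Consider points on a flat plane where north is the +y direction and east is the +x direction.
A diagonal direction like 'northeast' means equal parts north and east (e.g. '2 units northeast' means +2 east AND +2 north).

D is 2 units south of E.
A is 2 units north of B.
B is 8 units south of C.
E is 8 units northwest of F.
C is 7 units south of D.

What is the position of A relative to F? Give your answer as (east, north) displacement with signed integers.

Place F at the origin (east=0, north=0).
  E is 8 units northwest of F: delta (east=-8, north=+8); E at (east=-8, north=8).
  D is 2 units south of E: delta (east=+0, north=-2); D at (east=-8, north=6).
  C is 7 units south of D: delta (east=+0, north=-7); C at (east=-8, north=-1).
  B is 8 units south of C: delta (east=+0, north=-8); B at (east=-8, north=-9).
  A is 2 units north of B: delta (east=+0, north=+2); A at (east=-8, north=-7).
Therefore A relative to F: (east=-8, north=-7).

Answer: A is at (east=-8, north=-7) relative to F.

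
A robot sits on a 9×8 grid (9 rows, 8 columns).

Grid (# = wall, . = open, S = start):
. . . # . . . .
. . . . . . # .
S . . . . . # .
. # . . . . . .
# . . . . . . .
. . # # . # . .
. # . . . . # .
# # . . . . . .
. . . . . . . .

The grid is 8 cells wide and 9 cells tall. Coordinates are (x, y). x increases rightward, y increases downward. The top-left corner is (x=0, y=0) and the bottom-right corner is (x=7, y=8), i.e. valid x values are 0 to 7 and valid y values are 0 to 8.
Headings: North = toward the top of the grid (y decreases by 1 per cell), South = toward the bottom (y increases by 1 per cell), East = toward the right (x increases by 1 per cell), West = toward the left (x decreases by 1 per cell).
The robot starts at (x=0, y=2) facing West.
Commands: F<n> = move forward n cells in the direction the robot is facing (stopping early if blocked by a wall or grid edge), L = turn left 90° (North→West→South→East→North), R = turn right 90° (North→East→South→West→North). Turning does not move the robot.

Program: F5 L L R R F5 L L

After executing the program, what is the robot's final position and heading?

Start: (x=0, y=2), facing West
  F5: move forward 0/5 (blocked), now at (x=0, y=2)
  L: turn left, now facing South
  L: turn left, now facing East
  R: turn right, now facing South
  R: turn right, now facing West
  F5: move forward 0/5 (blocked), now at (x=0, y=2)
  L: turn left, now facing South
  L: turn left, now facing East
Final: (x=0, y=2), facing East

Answer: Final position: (x=0, y=2), facing East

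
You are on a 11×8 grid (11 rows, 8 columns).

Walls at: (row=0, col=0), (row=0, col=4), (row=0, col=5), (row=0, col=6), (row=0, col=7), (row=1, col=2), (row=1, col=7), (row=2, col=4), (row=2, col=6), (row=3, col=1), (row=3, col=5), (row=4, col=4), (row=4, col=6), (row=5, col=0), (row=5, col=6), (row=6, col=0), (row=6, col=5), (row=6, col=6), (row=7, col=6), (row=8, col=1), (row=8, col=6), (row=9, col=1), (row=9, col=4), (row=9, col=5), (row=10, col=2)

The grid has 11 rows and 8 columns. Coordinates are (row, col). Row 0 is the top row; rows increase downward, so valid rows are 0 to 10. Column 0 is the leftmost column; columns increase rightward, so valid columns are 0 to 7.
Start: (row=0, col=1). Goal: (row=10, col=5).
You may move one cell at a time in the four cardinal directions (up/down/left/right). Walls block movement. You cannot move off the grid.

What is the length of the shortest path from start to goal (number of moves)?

Answer: Shortest path length: 14

Derivation:
BFS from (row=0, col=1) until reaching (row=10, col=5):
  Distance 0: (row=0, col=1)
  Distance 1: (row=0, col=2), (row=1, col=1)
  Distance 2: (row=0, col=3), (row=1, col=0), (row=2, col=1)
  Distance 3: (row=1, col=3), (row=2, col=0), (row=2, col=2)
  Distance 4: (row=1, col=4), (row=2, col=3), (row=3, col=0), (row=3, col=2)
  Distance 5: (row=1, col=5), (row=3, col=3), (row=4, col=0), (row=4, col=2)
  Distance 6: (row=1, col=6), (row=2, col=5), (row=3, col=4), (row=4, col=1), (row=4, col=3), (row=5, col=2)
  Distance 7: (row=5, col=1), (row=5, col=3), (row=6, col=2)
  Distance 8: (row=5, col=4), (row=6, col=1), (row=6, col=3), (row=7, col=2)
  Distance 9: (row=5, col=5), (row=6, col=4), (row=7, col=1), (row=7, col=3), (row=8, col=2)
  Distance 10: (row=4, col=5), (row=7, col=0), (row=7, col=4), (row=8, col=3), (row=9, col=2)
  Distance 11: (row=7, col=5), (row=8, col=0), (row=8, col=4), (row=9, col=3)
  Distance 12: (row=8, col=5), (row=9, col=0), (row=10, col=3)
  Distance 13: (row=10, col=0), (row=10, col=4)
  Distance 14: (row=10, col=1), (row=10, col=5)  <- goal reached here
One shortest path (14 moves): (row=0, col=1) -> (row=0, col=2) -> (row=0, col=3) -> (row=1, col=3) -> (row=2, col=3) -> (row=3, col=3) -> (row=4, col=3) -> (row=5, col=3) -> (row=6, col=3) -> (row=7, col=3) -> (row=8, col=3) -> (row=9, col=3) -> (row=10, col=3) -> (row=10, col=4) -> (row=10, col=5)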